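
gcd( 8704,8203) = 1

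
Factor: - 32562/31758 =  - 3^4 *79^(-1) = -81/79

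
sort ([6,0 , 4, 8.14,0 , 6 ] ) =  [0,0,4 , 6, 6,  8.14 ]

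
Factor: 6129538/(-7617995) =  - 2^1 *5^( -1 )*7^( - 1)*11^( - 1)*47^ (-1 )*421^(  -  1 )*811^1*3779^1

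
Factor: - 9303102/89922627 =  - 2^1*1367^ (-1)*7309^( - 1 )*516839^1 =-1033678/9991403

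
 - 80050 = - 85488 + 5438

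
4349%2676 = 1673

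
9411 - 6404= 3007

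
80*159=12720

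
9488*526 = 4990688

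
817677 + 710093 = 1527770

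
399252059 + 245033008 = 644285067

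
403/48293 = 403/48293 = 0.01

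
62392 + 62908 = 125300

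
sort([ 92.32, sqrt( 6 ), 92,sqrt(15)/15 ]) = [ sqrt(15)/15 , sqrt( 6), 92 , 92.32 ] 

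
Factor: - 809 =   -  809^1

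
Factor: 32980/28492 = 485/419 = 5^1*97^1*419^(  -  1) 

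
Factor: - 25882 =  - 2^1 * 12941^1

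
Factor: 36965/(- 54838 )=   -  2^(-1)*5^1*7^(-1)*3917^( - 1)*7393^1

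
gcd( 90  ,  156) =6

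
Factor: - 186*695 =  - 129270 = -2^1*3^1*5^1*31^1 * 139^1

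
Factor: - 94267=-107^1*881^1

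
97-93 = 4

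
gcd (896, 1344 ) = 448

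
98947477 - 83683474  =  15264003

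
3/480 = 1/160 = 0.01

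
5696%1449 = 1349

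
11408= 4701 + 6707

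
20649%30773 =20649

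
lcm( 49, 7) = 49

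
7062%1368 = 222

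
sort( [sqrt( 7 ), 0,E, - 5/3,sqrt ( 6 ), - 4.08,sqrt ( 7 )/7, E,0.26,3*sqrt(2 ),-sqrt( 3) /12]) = [ - 4.08, - 5/3, - sqrt(3) /12, 0,0.26, sqrt( 7) /7,sqrt ( 6) , sqrt(7 ),E, E,3*sqrt( 2 ) ]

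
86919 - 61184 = 25735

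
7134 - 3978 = 3156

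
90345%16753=6580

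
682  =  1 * 682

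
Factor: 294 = 2^1*3^1  *  7^2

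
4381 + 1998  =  6379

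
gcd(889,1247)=1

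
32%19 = 13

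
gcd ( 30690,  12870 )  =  990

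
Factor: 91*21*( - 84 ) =- 160524=- 2^2*3^2*7^3*  13^1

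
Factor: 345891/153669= 7^2*13^1*283^( - 1) = 637/283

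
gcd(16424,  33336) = 8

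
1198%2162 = 1198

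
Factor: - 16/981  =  -2^4*3^( - 2 )*109^(-1 ) 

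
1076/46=23 + 9/23= 23.39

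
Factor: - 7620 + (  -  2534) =-2^1*5077^1 = -10154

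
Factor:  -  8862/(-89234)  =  4431/44617 = 3^1*7^1*211^1*44617^(  -  1)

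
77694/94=38847/47 = 826.53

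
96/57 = 32/19 = 1.68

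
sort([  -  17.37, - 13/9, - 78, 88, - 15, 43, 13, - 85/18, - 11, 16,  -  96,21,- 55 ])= [ - 96, - 78, - 55, - 17.37, - 15, - 11, - 85/18, - 13/9, 13, 16,21, 43, 88 ]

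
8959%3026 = 2907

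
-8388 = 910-9298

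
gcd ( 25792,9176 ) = 248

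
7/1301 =7/1301 = 0.01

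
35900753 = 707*50779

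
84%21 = 0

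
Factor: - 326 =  - 2^1*163^1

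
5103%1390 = 933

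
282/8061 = 94/2687 = 0.03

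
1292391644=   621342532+671049112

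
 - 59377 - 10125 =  - 69502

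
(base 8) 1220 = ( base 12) 468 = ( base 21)1a5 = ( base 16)290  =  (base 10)656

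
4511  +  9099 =13610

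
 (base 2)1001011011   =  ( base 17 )218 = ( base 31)JE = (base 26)n5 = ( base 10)603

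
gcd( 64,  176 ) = 16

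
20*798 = 15960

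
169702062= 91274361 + 78427701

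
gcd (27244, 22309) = 7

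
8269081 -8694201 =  - 425120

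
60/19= 3+3/19 =3.16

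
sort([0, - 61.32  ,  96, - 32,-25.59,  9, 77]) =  [ - 61.32, - 32,-25.59 , 0 , 9, 77, 96 ]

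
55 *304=16720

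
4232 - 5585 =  - 1353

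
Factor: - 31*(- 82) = 2^1 * 31^1*41^1 =2542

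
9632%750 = 632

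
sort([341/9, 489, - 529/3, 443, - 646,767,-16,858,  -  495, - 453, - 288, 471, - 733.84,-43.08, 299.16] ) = [ - 733.84,-646,-495, - 453, - 288, - 529/3 ,-43.08,-16, 341/9, 299.16,443 , 471,489,767,858 ]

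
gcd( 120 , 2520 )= 120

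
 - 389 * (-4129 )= 1606181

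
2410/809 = 2+792/809 = 2.98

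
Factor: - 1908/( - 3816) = 1/2 = 2^( - 1)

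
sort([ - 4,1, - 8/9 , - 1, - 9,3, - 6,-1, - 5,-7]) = [ - 9, - 7,  -  6, - 5,-4,-1, -1,-8/9, 1,3 ] 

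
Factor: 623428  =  2^2*13^1*19^1*631^1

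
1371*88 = 120648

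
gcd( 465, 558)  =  93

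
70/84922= 35/42461=0.00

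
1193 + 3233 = 4426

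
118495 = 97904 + 20591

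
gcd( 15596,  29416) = 4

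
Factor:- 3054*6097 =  - 2^1*3^1 * 7^1*13^1*67^1 *509^1 = - 18620238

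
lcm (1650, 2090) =31350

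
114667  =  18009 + 96658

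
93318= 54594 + 38724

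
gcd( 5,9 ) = 1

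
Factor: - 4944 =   -  2^4*3^1*103^1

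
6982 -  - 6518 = 13500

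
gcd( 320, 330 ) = 10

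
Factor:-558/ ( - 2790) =5^(  -  1) = 1/5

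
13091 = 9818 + 3273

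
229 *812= 185948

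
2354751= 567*4153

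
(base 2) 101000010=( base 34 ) 9g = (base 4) 11002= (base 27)bp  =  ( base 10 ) 322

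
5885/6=980 + 5/6= 980.83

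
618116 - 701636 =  - 83520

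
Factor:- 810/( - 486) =5/3 = 3^( - 1) * 5^1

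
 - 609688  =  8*( - 76211 ) 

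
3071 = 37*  83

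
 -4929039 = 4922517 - 9851556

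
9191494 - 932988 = 8258506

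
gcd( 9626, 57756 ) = 9626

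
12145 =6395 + 5750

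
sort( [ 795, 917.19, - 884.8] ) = [-884.8 , 795,917.19] 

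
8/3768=1/471 = 0.00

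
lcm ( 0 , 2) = 0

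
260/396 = 65/99 =0.66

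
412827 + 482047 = 894874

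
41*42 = 1722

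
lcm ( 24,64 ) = 192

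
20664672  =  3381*6112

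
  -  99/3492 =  - 11/388 = - 0.03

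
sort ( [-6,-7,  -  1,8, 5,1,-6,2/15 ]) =[-7, - 6, - 6, - 1, 2/15,1, 5, 8] 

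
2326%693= 247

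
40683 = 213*191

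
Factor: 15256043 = 11^2*59^1*2137^1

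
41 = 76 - 35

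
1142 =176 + 966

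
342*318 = 108756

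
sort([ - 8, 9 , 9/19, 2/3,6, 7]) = [ - 8 , 9/19,2/3, 6,7,9 ]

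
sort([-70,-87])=[-87,-70] 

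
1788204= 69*25916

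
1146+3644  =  4790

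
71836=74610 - 2774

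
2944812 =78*37754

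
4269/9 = 474 + 1/3 = 474.33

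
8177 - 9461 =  - 1284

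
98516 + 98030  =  196546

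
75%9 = 3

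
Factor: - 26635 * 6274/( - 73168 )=83553995/36584  =  2^ ( - 3)* 5^1*7^1*17^( - 1) * 269^(-1 ) * 761^1*3137^1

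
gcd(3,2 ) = 1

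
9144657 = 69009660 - 59865003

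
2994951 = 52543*57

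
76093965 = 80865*941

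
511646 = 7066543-6554897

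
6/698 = 3/349=   0.01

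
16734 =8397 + 8337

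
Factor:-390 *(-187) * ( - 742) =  - 2^2*3^1*5^1*7^1*11^1*13^1*17^1*  53^1 = - 54114060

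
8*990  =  7920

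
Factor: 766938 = 2^1*3^1*17^1*73^1*103^1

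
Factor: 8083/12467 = 59/91  =  7^(  -  1)*13^ (-1)*59^1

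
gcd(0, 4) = 4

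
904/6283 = 904/6283 = 0.14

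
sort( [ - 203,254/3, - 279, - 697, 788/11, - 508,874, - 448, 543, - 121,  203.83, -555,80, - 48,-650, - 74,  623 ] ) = [ - 697, - 650 , - 555, - 508,  -  448, - 279, - 203, - 121 , - 74, - 48, 788/11,80, 254/3,203.83, 543,623,  874]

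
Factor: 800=2^5*5^2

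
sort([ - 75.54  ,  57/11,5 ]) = [-75.54, 5, 57/11]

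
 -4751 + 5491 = 740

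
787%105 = 52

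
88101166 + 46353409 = 134454575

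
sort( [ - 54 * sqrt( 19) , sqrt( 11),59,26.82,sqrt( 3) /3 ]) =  [ - 54*sqrt( 19 ),sqrt( 3)/3,sqrt(11), 26.82,59]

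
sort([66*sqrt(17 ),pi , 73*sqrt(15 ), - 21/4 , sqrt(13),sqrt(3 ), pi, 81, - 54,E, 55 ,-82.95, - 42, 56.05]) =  [-82.95 ,-54, - 42, - 21/4, sqrt(3 ),E,  pi, pi,sqrt( 13) , 55, 56.05, 81, 66*sqrt( 17 ), 73*sqrt( 15)]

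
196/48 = 49/12 = 4.08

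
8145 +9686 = 17831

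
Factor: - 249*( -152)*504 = 2^6*3^3*7^1*19^1*83^1= 19075392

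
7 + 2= 9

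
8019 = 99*81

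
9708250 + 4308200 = 14016450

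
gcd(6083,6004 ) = 79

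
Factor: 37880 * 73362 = 2^4*3^1*5^1*947^1*12227^1 = 2778952560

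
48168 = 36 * 1338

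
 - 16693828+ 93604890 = 76911062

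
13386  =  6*2231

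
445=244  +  201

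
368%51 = 11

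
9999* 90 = 899910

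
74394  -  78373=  - 3979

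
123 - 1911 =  - 1788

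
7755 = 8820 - 1065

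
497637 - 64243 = 433394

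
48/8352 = 1/174 = 0.01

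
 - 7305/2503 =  - 3 + 204/2503 = - 2.92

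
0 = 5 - 5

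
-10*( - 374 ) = 3740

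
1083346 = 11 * 98486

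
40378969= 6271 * 6439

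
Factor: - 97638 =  - 2^1*3^1*16273^1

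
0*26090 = 0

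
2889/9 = 321 = 321.00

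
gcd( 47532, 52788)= 12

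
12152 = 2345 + 9807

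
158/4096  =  79/2048= 0.04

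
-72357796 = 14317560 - 86675356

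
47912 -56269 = -8357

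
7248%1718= 376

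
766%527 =239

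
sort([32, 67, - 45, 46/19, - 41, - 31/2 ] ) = [ -45,-41, - 31/2, 46/19, 32, 67]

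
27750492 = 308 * 90099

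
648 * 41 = 26568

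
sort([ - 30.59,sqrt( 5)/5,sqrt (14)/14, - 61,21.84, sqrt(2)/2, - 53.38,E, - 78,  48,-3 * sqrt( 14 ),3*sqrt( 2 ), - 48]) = [ - 78, - 61, - 53.38, - 48, - 30.59,-3*sqrt (14) , sqrt( 14 ) /14,sqrt(5 ) /5,sqrt( 2) /2, E, 3*sqrt( 2), 21.84,48]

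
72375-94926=-22551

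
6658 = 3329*2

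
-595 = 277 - 872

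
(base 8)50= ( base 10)40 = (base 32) 18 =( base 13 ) 31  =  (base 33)17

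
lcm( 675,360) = 5400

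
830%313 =204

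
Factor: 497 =7^1 * 71^1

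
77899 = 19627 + 58272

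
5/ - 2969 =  - 5/2969 = -0.00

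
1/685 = 1/685 = 0.00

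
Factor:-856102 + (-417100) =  -2^1*7^1*199^1*457^1 = -1273202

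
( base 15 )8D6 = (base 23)3i0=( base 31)22h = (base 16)7D1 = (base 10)2001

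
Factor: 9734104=2^3*1216763^1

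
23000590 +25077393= 48077983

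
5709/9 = 634 + 1/3 = 634.33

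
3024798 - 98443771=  - 95418973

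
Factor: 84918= 2^1*3^1 * 14153^1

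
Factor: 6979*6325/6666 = 4012925/606  =  2^( - 1 )*3^( - 1)*5^2 * 7^1*23^1*101^( - 1)*997^1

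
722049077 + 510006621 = 1232055698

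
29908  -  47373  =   - 17465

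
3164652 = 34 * 93078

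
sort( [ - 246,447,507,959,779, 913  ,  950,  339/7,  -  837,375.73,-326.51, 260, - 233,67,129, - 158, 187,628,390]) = [ - 837,  -  326.51, - 246, - 233, - 158,  339/7,67,129 , 187,260,375.73,390,447,507,  628,779 , 913,950, 959]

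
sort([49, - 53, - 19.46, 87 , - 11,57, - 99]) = [ - 99, - 53, - 19.46, - 11, 49, 57,  87 ] 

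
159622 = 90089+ 69533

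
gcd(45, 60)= 15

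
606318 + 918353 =1524671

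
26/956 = 13/478= 0.03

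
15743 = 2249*7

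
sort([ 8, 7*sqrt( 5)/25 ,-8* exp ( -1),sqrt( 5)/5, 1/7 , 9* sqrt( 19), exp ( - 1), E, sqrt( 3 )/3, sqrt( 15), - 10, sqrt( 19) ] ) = [  -  10 ,  -  8*exp (  -  1),  1/7,  exp( - 1), sqrt( 5)/5,sqrt( 3)/3, 7*sqrt( 5)/25,E , sqrt ( 15), sqrt( 19),  8,9*sqrt(19 )]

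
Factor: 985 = 5^1*197^1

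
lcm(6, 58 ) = 174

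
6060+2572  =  8632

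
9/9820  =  9/9820=0.00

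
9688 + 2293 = 11981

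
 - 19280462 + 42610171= 23329709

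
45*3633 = 163485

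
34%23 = 11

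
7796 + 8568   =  16364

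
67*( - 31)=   -  2077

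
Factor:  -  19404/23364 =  - 7^2*59^(-1) = - 49/59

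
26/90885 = 26/90885 = 0.00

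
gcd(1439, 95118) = 1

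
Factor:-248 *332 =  - 2^5*31^1*83^1 = -  82336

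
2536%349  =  93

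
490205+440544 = 930749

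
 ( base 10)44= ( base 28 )1G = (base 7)62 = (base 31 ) 1D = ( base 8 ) 54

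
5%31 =5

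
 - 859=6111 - 6970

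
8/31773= 8/31773 = 0.00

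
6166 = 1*6166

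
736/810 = 368/405 = 0.91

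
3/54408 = 1/18136 = 0.00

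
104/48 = 2 + 1/6 = 2.17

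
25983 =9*2887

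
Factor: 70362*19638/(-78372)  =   - 3^3*7^( - 1)*311^( - 1) * 1091^1* 1303^1 =-38382471/2177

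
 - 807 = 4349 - 5156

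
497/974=497/974= 0.51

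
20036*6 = 120216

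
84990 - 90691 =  - 5701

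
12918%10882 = 2036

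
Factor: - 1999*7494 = -14980506=   - 2^1*3^1 * 1249^1*1999^1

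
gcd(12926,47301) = 1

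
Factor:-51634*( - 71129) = 3672674786  =  2^1*11^1*2347^1*71129^1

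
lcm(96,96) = 96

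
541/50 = 541/50=10.82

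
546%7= 0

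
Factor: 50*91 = 2^1*5^2*7^1*13^1=4550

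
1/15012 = 1/15012 = 0.00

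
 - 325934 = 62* (  -  5257 ) 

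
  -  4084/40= - 103 + 9/10 = - 102.10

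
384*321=123264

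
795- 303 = 492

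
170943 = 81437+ 89506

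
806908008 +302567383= 1109475391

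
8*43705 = 349640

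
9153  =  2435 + 6718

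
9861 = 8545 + 1316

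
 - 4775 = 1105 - 5880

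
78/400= 39/200 = 0.20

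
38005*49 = 1862245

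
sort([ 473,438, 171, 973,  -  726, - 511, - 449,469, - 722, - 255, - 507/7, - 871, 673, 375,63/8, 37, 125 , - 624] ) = [ - 871 ,-726,-722,-624, - 511, - 449, - 255, - 507/7,63/8,37, 125, 171,  375, 438, 469, 473,673, 973] 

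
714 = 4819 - 4105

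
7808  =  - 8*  ( - 976 ) 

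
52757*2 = 105514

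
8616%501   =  99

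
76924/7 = 10989+ 1/7 = 10989.14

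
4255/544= 7 + 447/544 = 7.82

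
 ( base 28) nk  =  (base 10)664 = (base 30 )M4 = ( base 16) 298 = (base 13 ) 3C1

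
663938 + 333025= 996963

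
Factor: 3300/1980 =3^( - 1 )*5^1 =5/3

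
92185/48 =92185/48 = 1920.52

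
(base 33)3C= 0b1101111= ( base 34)39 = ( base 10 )111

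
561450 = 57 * 9850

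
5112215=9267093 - 4154878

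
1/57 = 1/57=0.02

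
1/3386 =1/3386  =  0.00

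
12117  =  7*1731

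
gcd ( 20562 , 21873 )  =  69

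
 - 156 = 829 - 985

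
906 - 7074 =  - 6168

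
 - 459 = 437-896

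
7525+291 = 7816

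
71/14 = 71/14 =5.07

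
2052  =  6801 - 4749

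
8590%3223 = 2144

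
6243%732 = 387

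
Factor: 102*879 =89658 = 2^1*3^2 * 17^1*293^1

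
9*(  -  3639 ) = -32751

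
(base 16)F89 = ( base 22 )84H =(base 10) 3977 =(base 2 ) 111110001001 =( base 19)b06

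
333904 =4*83476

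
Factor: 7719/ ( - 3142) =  - 2^( - 1)*3^1*31^1 * 83^1*1571^ (-1)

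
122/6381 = 122/6381 = 0.02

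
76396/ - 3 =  - 76396/3 = - 25465.33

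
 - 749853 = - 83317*9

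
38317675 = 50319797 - 12002122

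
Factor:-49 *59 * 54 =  - 2^1* 3^3*7^2 * 59^1 = - 156114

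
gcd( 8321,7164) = 1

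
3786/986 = 3 + 414/493 = 3.84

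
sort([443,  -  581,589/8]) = [ - 581,  589/8,443]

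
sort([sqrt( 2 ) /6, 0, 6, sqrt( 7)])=[ 0, sqrt( 2)/6,sqrt (7 ),6] 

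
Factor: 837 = 3^3*31^1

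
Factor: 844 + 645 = 1489^1  =  1489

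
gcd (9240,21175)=385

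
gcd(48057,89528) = 1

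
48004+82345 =130349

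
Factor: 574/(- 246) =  - 7/3 = - 3^( - 1 )*7^1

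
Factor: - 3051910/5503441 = -2^1*5^1*43^( - 1 )*83^1*131^( - 1 )*977^ ( - 1)*3677^1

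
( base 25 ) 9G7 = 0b1011110010000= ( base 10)6032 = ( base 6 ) 43532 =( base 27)87b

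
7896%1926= 192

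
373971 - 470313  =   - 96342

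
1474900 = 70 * 21070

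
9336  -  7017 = 2319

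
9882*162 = 1600884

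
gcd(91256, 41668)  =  44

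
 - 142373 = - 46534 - 95839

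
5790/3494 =2895/1747= 1.66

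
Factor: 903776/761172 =488/411= 2^3 *3^(-1)*61^1 * 137^( -1 ) 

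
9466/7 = 1352+2/7 = 1352.29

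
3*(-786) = -2358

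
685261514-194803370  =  490458144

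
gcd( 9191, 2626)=1313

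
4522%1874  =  774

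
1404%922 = 482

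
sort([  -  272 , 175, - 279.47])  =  [  -  279.47, - 272, 175] 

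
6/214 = 3/107 = 0.03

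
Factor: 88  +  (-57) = 31^1 = 31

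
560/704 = 35/44 = 0.80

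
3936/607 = 3936/607 = 6.48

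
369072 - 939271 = -570199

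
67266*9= 605394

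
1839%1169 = 670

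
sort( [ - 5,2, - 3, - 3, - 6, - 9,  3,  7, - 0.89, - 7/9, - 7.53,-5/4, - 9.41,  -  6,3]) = [ - 9.41 ,-9,  -  7.53, - 6, - 6, - 5, - 3, - 3, - 5/4, - 0.89, -7/9 , 2,3, 3, 7]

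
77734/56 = 38867/28 = 1388.11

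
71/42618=71/42618= 0.00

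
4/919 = 4/919 = 0.00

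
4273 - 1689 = 2584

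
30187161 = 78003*387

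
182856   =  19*9624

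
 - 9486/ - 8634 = 1 + 142/1439 =1.10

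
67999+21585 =89584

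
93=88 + 5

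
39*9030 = 352170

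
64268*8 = 514144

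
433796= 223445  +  210351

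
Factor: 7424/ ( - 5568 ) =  - 2^2*3^ ( - 1) = -4/3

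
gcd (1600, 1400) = 200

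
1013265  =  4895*207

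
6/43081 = 6/43081 = 0.00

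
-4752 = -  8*594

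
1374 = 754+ 620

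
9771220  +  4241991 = 14013211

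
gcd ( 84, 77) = 7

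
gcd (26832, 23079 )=3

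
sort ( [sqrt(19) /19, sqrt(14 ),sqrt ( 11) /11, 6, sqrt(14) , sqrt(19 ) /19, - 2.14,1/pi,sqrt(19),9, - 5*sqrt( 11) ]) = [  -  5*sqrt( 11),-2.14,sqrt( 19)/19, sqrt( 19) /19, sqrt (11) /11, 1/pi,sqrt( 14 ),  sqrt (14),sqrt(19 ),6,9 ] 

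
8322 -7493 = 829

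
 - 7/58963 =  - 1 + 58956/58963 = - 0.00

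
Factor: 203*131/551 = 7^1 *19^( - 1 )*131^1 =917/19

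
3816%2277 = 1539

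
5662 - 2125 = 3537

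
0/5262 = 0 = 0.00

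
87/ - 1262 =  -87/1262=   - 0.07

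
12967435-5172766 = 7794669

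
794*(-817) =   -  648698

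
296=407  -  111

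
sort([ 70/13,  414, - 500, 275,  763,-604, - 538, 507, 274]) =[  -  604,-538,-500,70/13, 274, 275, 414, 507,763 ]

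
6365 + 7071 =13436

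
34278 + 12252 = 46530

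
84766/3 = 84766/3=28255.33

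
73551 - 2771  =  70780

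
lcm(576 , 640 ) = 5760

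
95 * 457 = 43415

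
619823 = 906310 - 286487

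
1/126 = 1/126= 0.01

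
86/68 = 43/34  =  1.26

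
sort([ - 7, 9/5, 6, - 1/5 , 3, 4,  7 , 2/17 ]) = [-7 , - 1/5, 2/17, 9/5, 3, 4,6, 7 ]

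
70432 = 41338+29094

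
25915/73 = 355 = 355.00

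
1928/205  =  9  +  83/205 = 9.40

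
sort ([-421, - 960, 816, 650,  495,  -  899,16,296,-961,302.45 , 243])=[ - 961,  -  960 , - 899,-421, 16 , 243,296,  302.45,495, 650,816 ]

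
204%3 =0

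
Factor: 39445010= 2^1 * 5^1*11^1*358591^1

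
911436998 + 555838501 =1467275499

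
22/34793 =2/3163 = 0.00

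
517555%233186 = 51183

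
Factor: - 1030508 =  - 2^2*257627^1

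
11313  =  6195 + 5118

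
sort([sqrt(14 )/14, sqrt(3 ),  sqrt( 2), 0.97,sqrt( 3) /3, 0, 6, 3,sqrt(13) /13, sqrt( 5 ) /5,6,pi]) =[0,sqrt(14)/14, sqrt(13 ) /13,sqrt(5) /5, sqrt ( 3)/3, 0.97, sqrt(2 ), sqrt(3),3,  pi, 6, 6]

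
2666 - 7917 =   -  5251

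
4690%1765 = 1160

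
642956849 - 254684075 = 388272774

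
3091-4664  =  -1573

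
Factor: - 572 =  - 2^2*11^1*13^1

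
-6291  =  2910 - 9201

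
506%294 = 212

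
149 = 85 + 64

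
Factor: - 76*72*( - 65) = 355680 =2^5*3^2*5^1*13^1*19^1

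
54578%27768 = 26810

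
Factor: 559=13^1*43^1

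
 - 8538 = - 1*8538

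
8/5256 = 1/657 =0.00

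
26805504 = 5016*5344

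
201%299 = 201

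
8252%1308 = 404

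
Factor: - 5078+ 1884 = -3194 = - 2^1*1597^1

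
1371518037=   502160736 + 869357301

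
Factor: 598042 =2^1*67^1*4463^1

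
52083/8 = 6510 + 3/8 = 6510.38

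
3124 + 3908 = 7032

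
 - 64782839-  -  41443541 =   -  23339298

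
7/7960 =7/7960=0.00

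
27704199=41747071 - 14042872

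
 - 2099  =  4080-6179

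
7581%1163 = 603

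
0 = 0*113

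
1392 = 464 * 3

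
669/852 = 223/284=0.79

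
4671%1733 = 1205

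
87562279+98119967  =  185682246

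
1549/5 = 309 + 4/5 = 309.80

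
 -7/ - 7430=7/7430  =  0.00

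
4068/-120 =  - 34 + 1/10 = - 33.90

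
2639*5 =13195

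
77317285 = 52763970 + 24553315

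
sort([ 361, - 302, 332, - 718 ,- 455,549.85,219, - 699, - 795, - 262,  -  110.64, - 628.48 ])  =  [ - 795, - 718, - 699, - 628.48, -455, - 302, - 262,  -  110.64, 219 , 332, 361, 549.85 ] 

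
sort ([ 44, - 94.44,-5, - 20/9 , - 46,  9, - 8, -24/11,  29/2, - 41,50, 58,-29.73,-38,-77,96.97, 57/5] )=[ - 94.44, - 77,-46,-41, - 38, - 29.73,-8, - 5, - 20/9, - 24/11, 9, 57/5, 29/2, 44,50,58,  96.97]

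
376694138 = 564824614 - 188130476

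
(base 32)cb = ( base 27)EH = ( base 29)di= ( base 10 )395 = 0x18b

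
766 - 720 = 46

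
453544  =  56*8099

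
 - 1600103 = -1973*811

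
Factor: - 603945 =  - 3^2*5^1*13421^1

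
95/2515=19/503 = 0.04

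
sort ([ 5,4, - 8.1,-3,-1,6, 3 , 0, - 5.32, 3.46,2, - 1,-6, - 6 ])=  [ - 8.1,-6, - 6, - 5.32,-3,  -  1, - 1  ,  0,  2, 3, 3.46, 4,5  ,  6]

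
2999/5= 599 + 4/5 = 599.80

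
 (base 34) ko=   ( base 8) 1300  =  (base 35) k4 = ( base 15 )31E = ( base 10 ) 704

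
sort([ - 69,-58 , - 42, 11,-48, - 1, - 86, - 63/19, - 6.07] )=[-86,-69,-58 ,-48, - 42, - 6.07,-63/19,-1 , 11 ] 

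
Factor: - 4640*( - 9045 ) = 41968800 = 2^5* 3^3*5^2*29^1 * 67^1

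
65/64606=65/64606 = 0.00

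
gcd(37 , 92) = 1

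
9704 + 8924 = 18628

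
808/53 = 808/53 = 15.25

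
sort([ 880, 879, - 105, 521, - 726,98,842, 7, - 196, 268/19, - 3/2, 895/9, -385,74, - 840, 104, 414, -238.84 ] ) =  [  -  840,  -  726,-385, - 238.84,  -  196,  -  105,  -  3/2, 7, 268/19,74, 98, 895/9, 104,414, 521, 842, 879,880]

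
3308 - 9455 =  - 6147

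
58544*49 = 2868656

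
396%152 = 92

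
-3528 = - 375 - 3153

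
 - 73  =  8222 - 8295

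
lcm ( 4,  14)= 28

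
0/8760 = 0  =  0.00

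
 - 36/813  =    -  12/271 = - 0.04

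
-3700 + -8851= - 12551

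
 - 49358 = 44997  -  94355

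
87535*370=32387950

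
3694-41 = 3653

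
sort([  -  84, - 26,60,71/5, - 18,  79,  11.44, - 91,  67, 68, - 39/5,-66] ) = [ - 91, - 84,- 66,-26, - 18,  -  39/5,11.44,  71/5, 60, 67,  68,79] 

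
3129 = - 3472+6601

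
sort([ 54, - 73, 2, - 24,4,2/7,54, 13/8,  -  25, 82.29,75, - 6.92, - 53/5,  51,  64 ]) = [ - 73, - 25, - 24, -53/5,-6.92,2/7,13/8,2, 4, 51,54 , 54 , 64,  75,82.29]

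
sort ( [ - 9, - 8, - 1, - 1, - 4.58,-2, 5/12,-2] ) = [ - 9, - 8,-4.58,  -  2, - 2, - 1, - 1, 5/12] 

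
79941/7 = 11420 + 1/7= 11420.14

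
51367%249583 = 51367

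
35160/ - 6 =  - 5860 + 0/1  =  - 5860.00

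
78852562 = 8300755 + 70551807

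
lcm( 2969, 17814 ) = 17814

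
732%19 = 10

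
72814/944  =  77 + 63/472=77.13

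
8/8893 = 8/8893 = 0.00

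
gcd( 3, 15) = 3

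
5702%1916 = 1870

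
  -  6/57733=  -  1 + 57727/57733= -  0.00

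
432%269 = 163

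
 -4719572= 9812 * (-481)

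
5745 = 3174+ 2571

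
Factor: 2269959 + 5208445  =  7478404= 2^2*23^1*29^1*2803^1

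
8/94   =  4/47   =  0.09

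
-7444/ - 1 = 7444  +  0/1 = 7444.00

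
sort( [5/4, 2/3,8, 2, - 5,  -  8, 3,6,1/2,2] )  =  [ - 8, - 5, 1/2,2/3, 5/4,2, 2 , 3, 6,8]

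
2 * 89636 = 179272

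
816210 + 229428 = 1045638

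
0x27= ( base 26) 1D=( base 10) 39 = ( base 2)100111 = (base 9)43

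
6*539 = 3234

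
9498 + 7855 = 17353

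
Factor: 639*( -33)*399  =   - 8413713 = -  3^4 * 7^1  *  11^1*19^1*71^1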